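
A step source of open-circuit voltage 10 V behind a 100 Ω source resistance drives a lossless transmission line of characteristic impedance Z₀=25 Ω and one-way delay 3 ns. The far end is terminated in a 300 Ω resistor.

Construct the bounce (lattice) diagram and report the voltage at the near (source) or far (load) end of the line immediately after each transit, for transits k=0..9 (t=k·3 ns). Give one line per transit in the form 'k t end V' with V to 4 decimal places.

0 0 source 2.0000
1 3 load 3.6923
2 6 source 4.7077
3 9 load 5.5669
4 12 source 6.0824
5 15 load 6.5186
6 18 source 6.7803
7 21 load 7.0017
8 24 source 7.1346
9 27 load 7.2470

Γ_L=0.846154, Γ_S=0.600000; launch V₁=10·25/125=2.000000
k=0 src: V=2.0000
k=1 load: inc=2.000000, refl=2.000000·0.846154=1.6923; V=0.000000+2.000000+1.692308=3.6923
k=2 src: inc=1.692308, refl=1.692308·0.600000=1.0154; V=2.000000+1.692308+1.015385=4.7077
k=3 load: inc=1.015385, refl=1.015385·0.846154=0.8592; V=3.692308+1.015385+0.859172=5.5669
k=4 src: inc=0.859172, refl=0.859172·0.600000=0.5155; V=4.707692+0.859172+0.515503=6.0824
k=5 load: inc=0.515503, refl=0.515503·0.846154=0.4362; V=5.566864+0.515503+0.436195=6.5186
k=6 src: inc=0.436195, refl=0.436195·0.600000=0.2617; V=6.082367+0.436195+0.261717=6.7803
k=7 load: inc=0.261717, refl=0.261717·0.846154=0.2215; V=6.518562+0.261717+0.221453=7.0017
k=8 src: inc=0.221453, refl=0.221453·0.600000=0.1329; V=6.780279+0.221453+0.132872=7.1346
k=9 load: inc=0.132872, refl=0.132872·0.846154=0.1124; V=7.001731+0.132872+0.112430=7.2470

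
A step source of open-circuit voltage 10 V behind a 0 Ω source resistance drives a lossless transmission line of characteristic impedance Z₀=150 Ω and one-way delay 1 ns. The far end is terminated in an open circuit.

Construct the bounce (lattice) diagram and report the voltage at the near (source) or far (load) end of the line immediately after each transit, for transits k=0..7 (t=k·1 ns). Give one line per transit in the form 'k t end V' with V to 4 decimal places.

0 0 source 10.0000
1 1 load 20.0000
2 2 source 10.0000
3 3 load 0.0000
4 4 source 10.0000
5 5 load 20.0000
6 6 source 10.0000
7 7 load 0.0000

Γ_L=1.000000, Γ_S=-1.000000; launch V₁=10·150/150=10.000000
k=0 src: V=10.0000
k=1 load: inc=10.000000, refl=10.000000·1.000000=10.0000; V=0.000000+10.000000+10.000000=20.0000
k=2 src: inc=10.000000, refl=10.000000·-1.000000=-10.0000; V=10.000000+10.000000+-10.000000=10.0000
k=3 load: inc=-10.000000, refl=-10.000000·1.000000=-10.0000; V=20.000000+-10.000000+-10.000000=0.0000
k=4 src: inc=-10.000000, refl=-10.000000·-1.000000=10.0000; V=10.000000+-10.000000+10.000000=10.0000
k=5 load: inc=10.000000, refl=10.000000·1.000000=10.0000; V=0.000000+10.000000+10.000000=20.0000
k=6 src: inc=10.000000, refl=10.000000·-1.000000=-10.0000; V=10.000000+10.000000+-10.000000=10.0000
k=7 load: inc=-10.000000, refl=-10.000000·1.000000=-10.0000; V=20.000000+-10.000000+-10.000000=0.0000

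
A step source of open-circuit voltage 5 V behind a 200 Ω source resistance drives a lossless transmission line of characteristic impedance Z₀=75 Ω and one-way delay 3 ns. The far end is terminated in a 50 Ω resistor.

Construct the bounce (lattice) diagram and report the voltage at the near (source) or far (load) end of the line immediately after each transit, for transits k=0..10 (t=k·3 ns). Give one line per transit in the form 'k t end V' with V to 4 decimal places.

Γ_L=-0.200000, Γ_S=0.454545; launch V₁=5·75/275=1.363636
k=0 src: V=1.3636
k=1 load: inc=1.363636, refl=1.363636·-0.200000=-0.2727; V=0.000000+1.363636+-0.272727=1.0909
k=2 src: inc=-0.272727, refl=-0.272727·0.454545=-0.1240; V=1.363636+-0.272727+-0.123967=0.9669
k=3 load: inc=-0.123967, refl=-0.123967·-0.200000=0.0248; V=1.090909+-0.123967+0.024793=0.9917
k=4 src: inc=0.024793, refl=0.024793·0.454545=0.0113; V=0.966942+0.024793+0.011270=1.0030
k=5 load: inc=0.011270, refl=0.011270·-0.200000=-0.0023; V=0.991736+0.011270+-0.002254=1.0008
k=6 src: inc=-0.002254, refl=-0.002254·0.454545=-0.0010; V=1.003005+-0.002254+-0.001025=0.9997
k=7 load: inc=-0.001025, refl=-0.001025·-0.200000=0.0002; V=1.000751+-0.001025+0.000205=0.9999
k=8 src: inc=0.000205, refl=0.000205·0.454545=0.0001; V=0.999727+0.000205+0.000093=1.0000
k=9 load: inc=0.000093, refl=0.000093·-0.200000=-0.0000; V=0.999932+0.000093+-0.000019=1.0000
k=10 src: inc=-0.000019, refl=-0.000019·0.454545=-0.0000; V=1.000025+-0.000019+-0.000008=1.0000

0 0 source 1.3636
1 3 load 1.0909
2 6 source 0.9669
3 9 load 0.9917
4 12 source 1.0030
5 15 load 1.0008
6 18 source 0.9997
7 21 load 0.9999
8 24 source 1.0000
9 27 load 1.0000
10 30 source 1.0000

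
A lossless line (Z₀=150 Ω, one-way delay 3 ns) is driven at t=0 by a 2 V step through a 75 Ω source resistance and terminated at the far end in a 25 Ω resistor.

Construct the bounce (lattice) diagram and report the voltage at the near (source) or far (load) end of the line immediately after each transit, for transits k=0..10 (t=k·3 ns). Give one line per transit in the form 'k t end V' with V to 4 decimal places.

Γ_L=-0.714286, Γ_S=-0.333333; launch V₁=2·150/225=1.333333
k=0 src: V=1.3333
k=1 load: inc=1.333333, refl=1.333333·-0.714286=-0.9524; V=0.000000+1.333333+-0.952381=0.3810
k=2 src: inc=-0.952381, refl=-0.952381·-0.333333=0.3175; V=1.333333+-0.952381+0.317460=0.6984
k=3 load: inc=0.317460, refl=0.317460·-0.714286=-0.2268; V=0.380952+0.317460+-0.226757=0.4717
k=4 src: inc=-0.226757, refl=-0.226757·-0.333333=0.0756; V=0.698413+-0.226757+0.075586=0.5472
k=5 load: inc=0.075586, refl=0.075586·-0.714286=-0.0540; V=0.471655+0.075586+-0.053990=0.4933
k=6 src: inc=-0.053990, refl=-0.053990·-0.333333=0.0180; V=0.547241+-0.053990+0.017997=0.5112
k=7 load: inc=0.017997, refl=0.017997·-0.714286=-0.0129; V=0.493251+0.017997+-0.012855=0.4984
k=8 src: inc=-0.012855, refl=-0.012855·-0.333333=0.0043; V=0.511248+-0.012855+0.004285=0.5027
k=9 load: inc=0.004285, refl=0.004285·-0.714286=-0.0031; V=0.498393+0.004285+-0.003061=0.4996
k=10 src: inc=-0.003061, refl=-0.003061·-0.333333=0.0010; V=0.502678+-0.003061+0.001020=0.5006

0 0 source 1.3333
1 3 load 0.3810
2 6 source 0.6984
3 9 load 0.4717
4 12 source 0.5472
5 15 load 0.4933
6 18 source 0.5112
7 21 load 0.4984
8 24 source 0.5027
9 27 load 0.4996
10 30 source 0.5006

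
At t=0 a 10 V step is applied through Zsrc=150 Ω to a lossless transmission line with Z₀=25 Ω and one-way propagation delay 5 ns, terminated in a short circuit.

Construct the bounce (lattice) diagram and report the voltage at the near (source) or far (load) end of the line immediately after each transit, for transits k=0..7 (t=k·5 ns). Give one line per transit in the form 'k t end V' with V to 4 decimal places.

Γ_L=-1.000000, Γ_S=0.714286; launch V₁=10·25/175=1.428571
k=0 src: V=1.4286
k=1 load: inc=1.428571, refl=1.428571·-1.000000=-1.4286; V=0.000000+1.428571+-1.428571=0.0000
k=2 src: inc=-1.428571, refl=-1.428571·0.714286=-1.0204; V=1.428571+-1.428571+-1.020408=-1.0204
k=3 load: inc=-1.020408, refl=-1.020408·-1.000000=1.0204; V=0.000000+-1.020408+1.020408=0.0000
k=4 src: inc=1.020408, refl=1.020408·0.714286=0.7289; V=-1.020408+1.020408+0.728863=0.7289
k=5 load: inc=0.728863, refl=0.728863·-1.000000=-0.7289; V=0.000000+0.728863+-0.728863=0.0000
k=6 src: inc=-0.728863, refl=-0.728863·0.714286=-0.5206; V=0.728863+-0.728863+-0.520616=-0.5206
k=7 load: inc=-0.520616, refl=-0.520616·-1.000000=0.5206; V=0.000000+-0.520616+0.520616=0.0000

0 0 source 1.4286
1 5 load 0.0000
2 10 source -1.0204
3 15 load 0.0000
4 20 source 0.7289
5 25 load 0.0000
6 30 source -0.5206
7 35 load 0.0000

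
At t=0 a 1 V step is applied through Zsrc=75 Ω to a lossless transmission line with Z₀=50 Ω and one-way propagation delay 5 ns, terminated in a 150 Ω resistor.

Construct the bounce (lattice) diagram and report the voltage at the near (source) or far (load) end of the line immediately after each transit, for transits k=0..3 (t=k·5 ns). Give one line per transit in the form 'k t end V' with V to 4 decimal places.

Γ_L=0.500000, Γ_S=0.200000; launch V₁=1·50/125=0.400000
k=0 src: V=0.4000
k=1 load: inc=0.400000, refl=0.400000·0.500000=0.2000; V=0.000000+0.400000+0.200000=0.6000
k=2 src: inc=0.200000, refl=0.200000·0.200000=0.0400; V=0.400000+0.200000+0.040000=0.6400
k=3 load: inc=0.040000, refl=0.040000·0.500000=0.0200; V=0.600000+0.040000+0.020000=0.6600

0 0 source 0.4000
1 5 load 0.6000
2 10 source 0.6400
3 15 load 0.6600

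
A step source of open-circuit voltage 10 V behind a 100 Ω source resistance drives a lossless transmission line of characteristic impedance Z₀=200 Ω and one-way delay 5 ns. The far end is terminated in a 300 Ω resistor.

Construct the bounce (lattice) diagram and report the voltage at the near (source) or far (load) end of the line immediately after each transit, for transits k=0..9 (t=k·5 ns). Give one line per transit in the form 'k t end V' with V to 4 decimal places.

0 0 source 6.6667
1 5 load 8.0000
2 10 source 7.5556
3 15 load 7.4667
4 20 source 7.4963
5 25 load 7.5022
6 30 source 7.5002
7 35 load 7.4999
8 40 source 7.5000
9 45 load 7.5000

Γ_L=0.200000, Γ_S=-0.333333; launch V₁=10·200/300=6.666667
k=0 src: V=6.6667
k=1 load: inc=6.666667, refl=6.666667·0.200000=1.3333; V=0.000000+6.666667+1.333333=8.0000
k=2 src: inc=1.333333, refl=1.333333·-0.333333=-0.4444; V=6.666667+1.333333+-0.444444=7.5556
k=3 load: inc=-0.444444, refl=-0.444444·0.200000=-0.0889; V=8.000000+-0.444444+-0.088889=7.4667
k=4 src: inc=-0.088889, refl=-0.088889·-0.333333=0.0296; V=7.555556+-0.088889+0.029630=7.4963
k=5 load: inc=0.029630, refl=0.029630·0.200000=0.0059; V=7.466667+0.029630+0.005926=7.5022
k=6 src: inc=0.005926, refl=0.005926·-0.333333=-0.0020; V=7.496296+0.005926+-0.001975=7.5002
k=7 load: inc=-0.001975, refl=-0.001975·0.200000=-0.0004; V=7.502222+-0.001975+-0.000395=7.4999
k=8 src: inc=-0.000395, refl=-0.000395·-0.333333=0.0001; V=7.500247+-0.000395+0.000132=7.5000
k=9 load: inc=0.000132, refl=0.000132·0.200000=0.0000; V=7.499852+0.000132+0.000026=7.5000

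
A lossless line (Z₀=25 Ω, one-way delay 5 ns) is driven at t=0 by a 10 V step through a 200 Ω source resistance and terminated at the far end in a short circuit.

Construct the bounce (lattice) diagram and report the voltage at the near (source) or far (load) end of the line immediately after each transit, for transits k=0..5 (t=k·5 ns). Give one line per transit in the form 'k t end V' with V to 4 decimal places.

0 0 source 1.1111
1 5 load 0.0000
2 10 source -0.8642
3 15 load 0.0000
4 20 source 0.6722
5 25 load 0.0000

Γ_L=-1.000000, Γ_S=0.777778; launch V₁=10·25/225=1.111111
k=0 src: V=1.1111
k=1 load: inc=1.111111, refl=1.111111·-1.000000=-1.1111; V=0.000000+1.111111+-1.111111=0.0000
k=2 src: inc=-1.111111, refl=-1.111111·0.777778=-0.8642; V=1.111111+-1.111111+-0.864198=-0.8642
k=3 load: inc=-0.864198, refl=-0.864198·-1.000000=0.8642; V=0.000000+-0.864198+0.864198=0.0000
k=4 src: inc=0.864198, refl=0.864198·0.777778=0.6722; V=-0.864198+0.864198+0.672154=0.6722
k=5 load: inc=0.672154, refl=0.672154·-1.000000=-0.6722; V=0.000000+0.672154+-0.672154=0.0000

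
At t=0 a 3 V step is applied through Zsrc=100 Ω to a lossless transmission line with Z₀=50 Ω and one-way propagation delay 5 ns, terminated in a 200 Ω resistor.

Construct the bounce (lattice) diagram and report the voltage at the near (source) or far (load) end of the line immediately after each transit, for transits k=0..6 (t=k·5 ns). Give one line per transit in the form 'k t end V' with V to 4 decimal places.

0 0 source 1.0000
1 5 load 1.6000
2 10 source 1.8000
3 15 load 1.9200
4 20 source 1.9600
5 25 load 1.9840
6 30 source 1.9920

Γ_L=0.600000, Γ_S=0.333333; launch V₁=3·50/150=1.000000
k=0 src: V=1.0000
k=1 load: inc=1.000000, refl=1.000000·0.600000=0.6000; V=0.000000+1.000000+0.600000=1.6000
k=2 src: inc=0.600000, refl=0.600000·0.333333=0.2000; V=1.000000+0.600000+0.200000=1.8000
k=3 load: inc=0.200000, refl=0.200000·0.600000=0.1200; V=1.600000+0.200000+0.120000=1.9200
k=4 src: inc=0.120000, refl=0.120000·0.333333=0.0400; V=1.800000+0.120000+0.040000=1.9600
k=5 load: inc=0.040000, refl=0.040000·0.600000=0.0240; V=1.920000+0.040000+0.024000=1.9840
k=6 src: inc=0.024000, refl=0.024000·0.333333=0.0080; V=1.960000+0.024000+0.008000=1.9920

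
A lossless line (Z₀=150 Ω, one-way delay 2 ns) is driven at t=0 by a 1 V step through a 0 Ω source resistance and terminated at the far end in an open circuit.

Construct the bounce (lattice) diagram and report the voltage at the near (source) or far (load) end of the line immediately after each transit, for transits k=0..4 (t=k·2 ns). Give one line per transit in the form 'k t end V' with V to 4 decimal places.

0 0 source 1.0000
1 2 load 2.0000
2 4 source 1.0000
3 6 load 0.0000
4 8 source 1.0000

Γ_L=1.000000, Γ_S=-1.000000; launch V₁=1·150/150=1.000000
k=0 src: V=1.0000
k=1 load: inc=1.000000, refl=1.000000·1.000000=1.0000; V=0.000000+1.000000+1.000000=2.0000
k=2 src: inc=1.000000, refl=1.000000·-1.000000=-1.0000; V=1.000000+1.000000+-1.000000=1.0000
k=3 load: inc=-1.000000, refl=-1.000000·1.000000=-1.0000; V=2.000000+-1.000000+-1.000000=0.0000
k=4 src: inc=-1.000000, refl=-1.000000·-1.000000=1.0000; V=1.000000+-1.000000+1.000000=1.0000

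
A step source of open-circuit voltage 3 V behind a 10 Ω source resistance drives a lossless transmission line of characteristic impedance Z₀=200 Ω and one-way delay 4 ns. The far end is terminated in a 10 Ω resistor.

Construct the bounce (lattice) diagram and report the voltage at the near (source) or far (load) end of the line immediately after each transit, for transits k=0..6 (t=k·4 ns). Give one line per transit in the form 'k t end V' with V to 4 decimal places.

Γ_L=-0.904762, Γ_S=-0.904762; launch V₁=3·200/210=2.857143
k=0 src: V=2.8571
k=1 load: inc=2.857143, refl=2.857143·-0.904762=-2.5850; V=0.000000+2.857143+-2.585034=0.2721
k=2 src: inc=-2.585034, refl=-2.585034·-0.904762=2.3388; V=2.857143+-2.585034+2.338840=2.6109
k=3 load: inc=2.338840, refl=2.338840·-0.904762=-2.1161; V=0.272109+2.338840+-2.116094=0.4949
k=4 src: inc=-2.116094, refl=-2.116094·-0.904762=1.9146; V=2.610949+-2.116094+1.914561=2.4094
k=5 load: inc=1.914561, refl=1.914561·-0.904762=-1.7322; V=0.494856+1.914561+-1.732222=0.6772
k=6 src: inc=-1.732222, refl=-1.732222·-0.904762=1.5672; V=2.409416+-1.732222+1.567248=2.2444

0 0 source 2.8571
1 4 load 0.2721
2 8 source 2.6109
3 12 load 0.4949
4 16 source 2.4094
5 20 load 0.6772
6 24 source 2.2444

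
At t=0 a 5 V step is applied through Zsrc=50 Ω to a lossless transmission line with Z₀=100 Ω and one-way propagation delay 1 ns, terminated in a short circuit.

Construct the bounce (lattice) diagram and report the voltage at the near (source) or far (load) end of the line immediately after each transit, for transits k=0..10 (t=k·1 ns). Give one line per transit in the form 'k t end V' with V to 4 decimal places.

0 0 source 3.3333
1 1 load 0.0000
2 2 source 1.1111
3 3 load 0.0000
4 4 source 0.3704
5 5 load 0.0000
6 6 source 0.1235
7 7 load 0.0000
8 8 source 0.0412
9 9 load 0.0000
10 10 source 0.0137

Γ_L=-1.000000, Γ_S=-0.333333; launch V₁=5·100/150=3.333333
k=0 src: V=3.3333
k=1 load: inc=3.333333, refl=3.333333·-1.000000=-3.3333; V=0.000000+3.333333+-3.333333=0.0000
k=2 src: inc=-3.333333, refl=-3.333333·-0.333333=1.1111; V=3.333333+-3.333333+1.111111=1.1111
k=3 load: inc=1.111111, refl=1.111111·-1.000000=-1.1111; V=0.000000+1.111111+-1.111111=0.0000
k=4 src: inc=-1.111111, refl=-1.111111·-0.333333=0.3704; V=1.111111+-1.111111+0.370370=0.3704
k=5 load: inc=0.370370, refl=0.370370·-1.000000=-0.3704; V=0.000000+0.370370+-0.370370=0.0000
k=6 src: inc=-0.370370, refl=-0.370370·-0.333333=0.1235; V=0.370370+-0.370370+0.123457=0.1235
k=7 load: inc=0.123457, refl=0.123457·-1.000000=-0.1235; V=0.000000+0.123457+-0.123457=0.0000
k=8 src: inc=-0.123457, refl=-0.123457·-0.333333=0.0412; V=0.123457+-0.123457+0.041152=0.0412
k=9 load: inc=0.041152, refl=0.041152·-1.000000=-0.0412; V=0.000000+0.041152+-0.041152=0.0000
k=10 src: inc=-0.041152, refl=-0.041152·-0.333333=0.0137; V=0.041152+-0.041152+0.013717=0.0137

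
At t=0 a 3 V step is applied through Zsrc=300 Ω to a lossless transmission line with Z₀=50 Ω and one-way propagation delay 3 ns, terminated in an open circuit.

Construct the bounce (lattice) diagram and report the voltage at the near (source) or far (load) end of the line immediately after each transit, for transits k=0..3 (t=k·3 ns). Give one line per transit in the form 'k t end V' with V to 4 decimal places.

0 0 source 0.4286
1 3 load 0.8571
2 6 source 1.1633
3 9 load 1.4694

Γ_L=1.000000, Γ_S=0.714286; launch V₁=3·50/350=0.428571
k=0 src: V=0.4286
k=1 load: inc=0.428571, refl=0.428571·1.000000=0.4286; V=0.000000+0.428571+0.428571=0.8571
k=2 src: inc=0.428571, refl=0.428571·0.714286=0.3061; V=0.428571+0.428571+0.306122=1.1633
k=3 load: inc=0.306122, refl=0.306122·1.000000=0.3061; V=0.857143+0.306122+0.306122=1.4694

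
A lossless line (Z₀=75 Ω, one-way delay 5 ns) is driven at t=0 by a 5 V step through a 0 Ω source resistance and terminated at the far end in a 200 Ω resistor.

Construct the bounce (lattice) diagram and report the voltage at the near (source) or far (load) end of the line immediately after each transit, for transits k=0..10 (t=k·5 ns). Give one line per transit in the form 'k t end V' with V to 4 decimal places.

Γ_L=0.454545, Γ_S=-1.000000; launch V₁=5·75/75=5.000000
k=0 src: V=5.0000
k=1 load: inc=5.000000, refl=5.000000·0.454545=2.2727; V=0.000000+5.000000+2.272727=7.2727
k=2 src: inc=2.272727, refl=2.272727·-1.000000=-2.2727; V=5.000000+2.272727+-2.272727=5.0000
k=3 load: inc=-2.272727, refl=-2.272727·0.454545=-1.0331; V=7.272727+-2.272727+-1.033058=3.9669
k=4 src: inc=-1.033058, refl=-1.033058·-1.000000=1.0331; V=5.000000+-1.033058+1.033058=5.0000
k=5 load: inc=1.033058, refl=1.033058·0.454545=0.4696; V=3.966942+1.033058+0.469572=5.4696
k=6 src: inc=0.469572, refl=0.469572·-1.000000=-0.4696; V=5.000000+0.469572+-0.469572=5.0000
k=7 load: inc=-0.469572, refl=-0.469572·0.454545=-0.2134; V=5.469572+-0.469572+-0.213442=4.7866
k=8 src: inc=-0.213442, refl=-0.213442·-1.000000=0.2134; V=5.000000+-0.213442+0.213442=5.0000
k=9 load: inc=0.213442, refl=0.213442·0.454545=0.0970; V=4.786558+0.213442+0.097019=5.0970
k=10 src: inc=0.097019, refl=0.097019·-1.000000=-0.0970; V=5.000000+0.097019+-0.097019=5.0000

0 0 source 5.0000
1 5 load 7.2727
2 10 source 5.0000
3 15 load 3.9669
4 20 source 5.0000
5 25 load 5.4696
6 30 source 5.0000
7 35 load 4.7866
8 40 source 5.0000
9 45 load 5.0970
10 50 source 5.0000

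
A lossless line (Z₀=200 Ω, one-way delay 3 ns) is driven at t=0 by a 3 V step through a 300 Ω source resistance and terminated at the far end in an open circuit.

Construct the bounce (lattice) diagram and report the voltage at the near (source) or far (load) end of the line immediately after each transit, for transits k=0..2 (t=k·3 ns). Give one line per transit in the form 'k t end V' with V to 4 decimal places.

0 0 source 1.2000
1 3 load 2.4000
2 6 source 2.6400

Γ_L=1.000000, Γ_S=0.200000; launch V₁=3·200/500=1.200000
k=0 src: V=1.2000
k=1 load: inc=1.200000, refl=1.200000·1.000000=1.2000; V=0.000000+1.200000+1.200000=2.4000
k=2 src: inc=1.200000, refl=1.200000·0.200000=0.2400; V=1.200000+1.200000+0.240000=2.6400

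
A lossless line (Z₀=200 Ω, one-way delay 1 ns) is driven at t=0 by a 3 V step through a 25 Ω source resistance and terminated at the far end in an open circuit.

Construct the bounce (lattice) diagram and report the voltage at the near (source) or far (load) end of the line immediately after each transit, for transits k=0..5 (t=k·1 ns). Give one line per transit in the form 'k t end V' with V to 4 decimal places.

0 0 source 2.6667
1 1 load 5.3333
2 2 source 3.2593
3 3 load 1.1852
4 4 source 2.7984
5 5 load 4.4115

Γ_L=1.000000, Γ_S=-0.777778; launch V₁=3·200/225=2.666667
k=0 src: V=2.6667
k=1 load: inc=2.666667, refl=2.666667·1.000000=2.6667; V=0.000000+2.666667+2.666667=5.3333
k=2 src: inc=2.666667, refl=2.666667·-0.777778=-2.0741; V=2.666667+2.666667+-2.074074=3.2593
k=3 load: inc=-2.074074, refl=-2.074074·1.000000=-2.0741; V=5.333333+-2.074074+-2.074074=1.1852
k=4 src: inc=-2.074074, refl=-2.074074·-0.777778=1.6132; V=3.259259+-2.074074+1.613169=2.7984
k=5 load: inc=1.613169, refl=1.613169·1.000000=1.6132; V=1.185185+1.613169+1.613169=4.4115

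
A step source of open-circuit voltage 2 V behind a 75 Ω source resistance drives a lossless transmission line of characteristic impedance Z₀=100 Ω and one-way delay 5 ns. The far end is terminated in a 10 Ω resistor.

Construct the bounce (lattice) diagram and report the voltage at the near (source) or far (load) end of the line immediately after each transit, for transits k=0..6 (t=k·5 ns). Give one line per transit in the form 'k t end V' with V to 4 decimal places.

0 0 source 1.1429
1 5 load 0.2078
2 10 source 0.3414
3 15 load 0.2321
4 20 source 0.2477
5 25 load 0.2349
6 30 source 0.2367

Γ_L=-0.818182, Γ_S=-0.142857; launch V₁=2·100/175=1.142857
k=0 src: V=1.1429
k=1 load: inc=1.142857, refl=1.142857·-0.818182=-0.9351; V=0.000000+1.142857+-0.935065=0.2078
k=2 src: inc=-0.935065, refl=-0.935065·-0.142857=0.1336; V=1.142857+-0.935065+0.133581=0.3414
k=3 load: inc=0.133581, refl=0.133581·-0.818182=-0.1093; V=0.207792+0.133581+-0.109293=0.2321
k=4 src: inc=-0.109293, refl=-0.109293·-0.142857=0.0156; V=0.341373+-0.109293+0.015613=0.2477
k=5 load: inc=0.015613, refl=0.015613·-0.818182=-0.0128; V=0.232080+0.015613+-0.012775=0.2349
k=6 src: inc=-0.012775, refl=-0.012775·-0.142857=0.0018; V=0.247693+-0.012775+0.001825=0.2367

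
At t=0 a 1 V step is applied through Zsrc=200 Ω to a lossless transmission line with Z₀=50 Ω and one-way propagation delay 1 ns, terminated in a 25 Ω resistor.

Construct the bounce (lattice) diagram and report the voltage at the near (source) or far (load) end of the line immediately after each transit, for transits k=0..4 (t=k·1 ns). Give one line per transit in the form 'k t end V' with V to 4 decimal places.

0 0 source 0.2000
1 1 load 0.1333
2 2 source 0.0933
3 3 load 0.1067
4 4 source 0.1147

Γ_L=-0.333333, Γ_S=0.600000; launch V₁=1·50/250=0.200000
k=0 src: V=0.2000
k=1 load: inc=0.200000, refl=0.200000·-0.333333=-0.0667; V=0.000000+0.200000+-0.066667=0.1333
k=2 src: inc=-0.066667, refl=-0.066667·0.600000=-0.0400; V=0.200000+-0.066667+-0.040000=0.0933
k=3 load: inc=-0.040000, refl=-0.040000·-0.333333=0.0133; V=0.133333+-0.040000+0.013333=0.1067
k=4 src: inc=0.013333, refl=0.013333·0.600000=0.0080; V=0.093333+0.013333+0.008000=0.1147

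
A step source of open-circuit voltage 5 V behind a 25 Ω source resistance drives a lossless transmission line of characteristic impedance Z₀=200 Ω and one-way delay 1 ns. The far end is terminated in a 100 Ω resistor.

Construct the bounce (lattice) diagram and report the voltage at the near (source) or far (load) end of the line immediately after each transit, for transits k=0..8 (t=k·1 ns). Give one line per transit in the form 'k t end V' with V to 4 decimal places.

Γ_L=-0.333333, Γ_S=-0.777778; launch V₁=5·200/225=4.444444
k=0 src: V=4.4444
k=1 load: inc=4.444444, refl=4.444444·-0.333333=-1.4815; V=0.000000+4.444444+-1.481481=2.9630
k=2 src: inc=-1.481481, refl=-1.481481·-0.777778=1.1523; V=4.444444+-1.481481+1.152263=4.1152
k=3 load: inc=1.152263, refl=1.152263·-0.333333=-0.3841; V=2.962963+1.152263+-0.384088=3.7311
k=4 src: inc=-0.384088, refl=-0.384088·-0.777778=0.2987; V=4.115226+-0.384088+0.298735=4.0299
k=5 load: inc=0.298735, refl=0.298735·-0.333333=-0.0996; V=3.731139+0.298735+-0.099578=3.9303
k=6 src: inc=-0.099578, refl=-0.099578·-0.777778=0.0774; V=4.029873+-0.099578+0.077450=4.0077
k=7 load: inc=0.077450, refl=0.077450·-0.333333=-0.0258; V=3.930295+0.077450+-0.025817=3.9819
k=8 src: inc=-0.025817, refl=-0.025817·-0.777778=0.0201; V=4.007745+-0.025817+0.020080=4.0020

0 0 source 4.4444
1 1 load 2.9630
2 2 source 4.1152
3 3 load 3.7311
4 4 source 4.0299
5 5 load 3.9303
6 6 source 4.0077
7 7 load 3.9819
8 8 source 4.0020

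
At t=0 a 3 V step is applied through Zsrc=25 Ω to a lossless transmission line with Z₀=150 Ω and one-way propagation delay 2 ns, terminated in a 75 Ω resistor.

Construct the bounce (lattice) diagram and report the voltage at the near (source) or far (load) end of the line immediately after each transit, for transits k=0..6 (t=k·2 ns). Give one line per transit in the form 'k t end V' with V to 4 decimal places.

0 0 source 2.5714
1 2 load 1.7143
2 4 source 2.3265
3 6 load 2.1224
4 8 source 2.2682
5 10 load 2.2196
6 12 source 2.2543

Γ_L=-0.333333, Γ_S=-0.714286; launch V₁=3·150/175=2.571429
k=0 src: V=2.5714
k=1 load: inc=2.571429, refl=2.571429·-0.333333=-0.8571; V=0.000000+2.571429+-0.857143=1.7143
k=2 src: inc=-0.857143, refl=-0.857143·-0.714286=0.6122; V=2.571429+-0.857143+0.612245=2.3265
k=3 load: inc=0.612245, refl=0.612245·-0.333333=-0.2041; V=1.714286+0.612245+-0.204082=2.1224
k=4 src: inc=-0.204082, refl=-0.204082·-0.714286=0.1458; V=2.326531+-0.204082+0.145773=2.2682
k=5 load: inc=0.145773, refl=0.145773·-0.333333=-0.0486; V=2.122449+0.145773+-0.048591=2.2196
k=6 src: inc=-0.048591, refl=-0.048591·-0.714286=0.0347; V=2.268222+-0.048591+0.034708=2.2543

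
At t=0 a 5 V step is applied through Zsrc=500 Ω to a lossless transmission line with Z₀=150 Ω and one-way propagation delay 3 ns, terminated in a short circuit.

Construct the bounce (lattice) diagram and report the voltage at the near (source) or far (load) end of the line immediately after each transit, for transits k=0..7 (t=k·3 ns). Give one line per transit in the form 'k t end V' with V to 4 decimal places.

Γ_L=-1.000000, Γ_S=0.538462; launch V₁=5·150/650=1.153846
k=0 src: V=1.1538
k=1 load: inc=1.153846, refl=1.153846·-1.000000=-1.1538; V=0.000000+1.153846+-1.153846=0.0000
k=2 src: inc=-1.153846, refl=-1.153846·0.538462=-0.6213; V=1.153846+-1.153846+-0.621302=-0.6213
k=3 load: inc=-0.621302, refl=-0.621302·-1.000000=0.6213; V=0.000000+-0.621302+0.621302=0.0000
k=4 src: inc=0.621302, refl=0.621302·0.538462=0.3345; V=-0.621302+0.621302+0.334547=0.3345
k=5 load: inc=0.334547, refl=0.334547·-1.000000=-0.3345; V=0.000000+0.334547+-0.334547=0.0000
k=6 src: inc=-0.334547, refl=-0.334547·0.538462=-0.1801; V=0.334547+-0.334547+-0.180141=-0.1801
k=7 load: inc=-0.180141, refl=-0.180141·-1.000000=0.1801; V=0.000000+-0.180141+0.180141=0.0000

0 0 source 1.1538
1 3 load 0.0000
2 6 source -0.6213
3 9 load 0.0000
4 12 source 0.3345
5 15 load 0.0000
6 18 source -0.1801
7 21 load 0.0000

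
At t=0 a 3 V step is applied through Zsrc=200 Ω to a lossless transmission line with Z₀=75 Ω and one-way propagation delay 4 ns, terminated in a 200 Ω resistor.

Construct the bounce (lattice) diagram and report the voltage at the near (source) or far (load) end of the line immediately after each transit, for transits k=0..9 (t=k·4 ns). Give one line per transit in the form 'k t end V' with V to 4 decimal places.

Γ_L=0.454545, Γ_S=0.454545; launch V₁=3·75/275=0.818182
k=0 src: V=0.8182
k=1 load: inc=0.818182, refl=0.818182·0.454545=0.3719; V=0.000000+0.818182+0.371901=1.1901
k=2 src: inc=0.371901, refl=0.371901·0.454545=0.1690; V=0.818182+0.371901+0.169046=1.3591
k=3 load: inc=0.169046, refl=0.169046·0.454545=0.0768; V=1.190083+0.169046+0.076839=1.4360
k=4 src: inc=0.076839, refl=0.076839·0.454545=0.0349; V=1.359128+0.076839+0.034927=1.4709
k=5 load: inc=0.034927, refl=0.034927·0.454545=0.0159; V=1.435967+0.034927+0.015876=1.4868
k=6 src: inc=0.015876, refl=0.015876·0.454545=0.0072; V=1.470894+0.015876+0.007216=1.4940
k=7 load: inc=0.007216, refl=0.007216·0.454545=0.0033; V=1.486770+0.007216+0.003280=1.4973
k=8 src: inc=0.003280, refl=0.003280·0.454545=0.0015; V=1.493986+0.003280+0.001491=1.4988
k=9 load: inc=0.001491, refl=0.001491·0.454545=0.0007; V=1.497267+0.001491+0.000678=1.4994

0 0 source 0.8182
1 4 load 1.1901
2 8 source 1.3591
3 12 load 1.4360
4 16 source 1.4709
5 20 load 1.4868
6 24 source 1.4940
7 28 load 1.4973
8 32 source 1.4988
9 36 load 1.4994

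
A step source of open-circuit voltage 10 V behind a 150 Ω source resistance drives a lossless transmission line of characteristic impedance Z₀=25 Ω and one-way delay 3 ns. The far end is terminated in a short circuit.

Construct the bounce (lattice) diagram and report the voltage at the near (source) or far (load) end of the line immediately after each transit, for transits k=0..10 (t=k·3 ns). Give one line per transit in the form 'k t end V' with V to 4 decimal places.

Γ_L=-1.000000, Γ_S=0.714286; launch V₁=10·25/175=1.428571
k=0 src: V=1.4286
k=1 load: inc=1.428571, refl=1.428571·-1.000000=-1.4286; V=0.000000+1.428571+-1.428571=0.0000
k=2 src: inc=-1.428571, refl=-1.428571·0.714286=-1.0204; V=1.428571+-1.428571+-1.020408=-1.0204
k=3 load: inc=-1.020408, refl=-1.020408·-1.000000=1.0204; V=0.000000+-1.020408+1.020408=0.0000
k=4 src: inc=1.020408, refl=1.020408·0.714286=0.7289; V=-1.020408+1.020408+0.728863=0.7289
k=5 load: inc=0.728863, refl=0.728863·-1.000000=-0.7289; V=0.000000+0.728863+-0.728863=0.0000
k=6 src: inc=-0.728863, refl=-0.728863·0.714286=-0.5206; V=0.728863+-0.728863+-0.520616=-0.5206
k=7 load: inc=-0.520616, refl=-0.520616·-1.000000=0.5206; V=0.000000+-0.520616+0.520616=0.0000
k=8 src: inc=0.520616, refl=0.520616·0.714286=0.3719; V=-0.520616+0.520616+0.371869=0.3719
k=9 load: inc=0.371869, refl=0.371869·-1.000000=-0.3719; V=0.000000+0.371869+-0.371869=0.0000
k=10 src: inc=-0.371869, refl=-0.371869·0.714286=-0.2656; V=0.371869+-0.371869+-0.265621=-0.2656

0 0 source 1.4286
1 3 load 0.0000
2 6 source -1.0204
3 9 load 0.0000
4 12 source 0.7289
5 15 load 0.0000
6 18 source -0.5206
7 21 load 0.0000
8 24 source 0.3719
9 27 load 0.0000
10 30 source -0.2656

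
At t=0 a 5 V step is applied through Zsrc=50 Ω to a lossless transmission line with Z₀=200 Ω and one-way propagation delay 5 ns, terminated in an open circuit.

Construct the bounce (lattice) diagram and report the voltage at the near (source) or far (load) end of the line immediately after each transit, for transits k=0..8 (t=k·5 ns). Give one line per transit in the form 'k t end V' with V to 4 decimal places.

0 0 source 4.0000
1 5 load 8.0000
2 10 source 5.6000
3 15 load 3.2000
4 20 source 4.6400
5 25 load 6.0800
6 30 source 5.2160
7 35 load 4.3520
8 40 source 4.8704

Γ_L=1.000000, Γ_S=-0.600000; launch V₁=5·200/250=4.000000
k=0 src: V=4.0000
k=1 load: inc=4.000000, refl=4.000000·1.000000=4.0000; V=0.000000+4.000000+4.000000=8.0000
k=2 src: inc=4.000000, refl=4.000000·-0.600000=-2.4000; V=4.000000+4.000000+-2.400000=5.6000
k=3 load: inc=-2.400000, refl=-2.400000·1.000000=-2.4000; V=8.000000+-2.400000+-2.400000=3.2000
k=4 src: inc=-2.400000, refl=-2.400000·-0.600000=1.4400; V=5.600000+-2.400000+1.440000=4.6400
k=5 load: inc=1.440000, refl=1.440000·1.000000=1.4400; V=3.200000+1.440000+1.440000=6.0800
k=6 src: inc=1.440000, refl=1.440000·-0.600000=-0.8640; V=4.640000+1.440000+-0.864000=5.2160
k=7 load: inc=-0.864000, refl=-0.864000·1.000000=-0.8640; V=6.080000+-0.864000+-0.864000=4.3520
k=8 src: inc=-0.864000, refl=-0.864000·-0.600000=0.5184; V=5.216000+-0.864000+0.518400=4.8704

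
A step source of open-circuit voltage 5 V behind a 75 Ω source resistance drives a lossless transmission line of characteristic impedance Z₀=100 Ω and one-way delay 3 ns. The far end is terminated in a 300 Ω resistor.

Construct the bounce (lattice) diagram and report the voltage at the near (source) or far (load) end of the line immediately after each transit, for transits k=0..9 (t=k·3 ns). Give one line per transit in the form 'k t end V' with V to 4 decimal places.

0 0 source 2.8571
1 3 load 4.2857
2 6 source 4.0816
3 9 load 3.9796
4 12 source 3.9942
5 15 load 4.0015
6 18 source 4.0004
7 21 load 3.9999
8 24 source 4.0000
9 27 load 4.0000

Γ_L=0.500000, Γ_S=-0.142857; launch V₁=5·100/175=2.857143
k=0 src: V=2.8571
k=1 load: inc=2.857143, refl=2.857143·0.500000=1.4286; V=0.000000+2.857143+1.428571=4.2857
k=2 src: inc=1.428571, refl=1.428571·-0.142857=-0.2041; V=2.857143+1.428571+-0.204082=4.0816
k=3 load: inc=-0.204082, refl=-0.204082·0.500000=-0.1020; V=4.285714+-0.204082+-0.102041=3.9796
k=4 src: inc=-0.102041, refl=-0.102041·-0.142857=0.0146; V=4.081633+-0.102041+0.014577=3.9942
k=5 load: inc=0.014577, refl=0.014577·0.500000=0.0073; V=3.979592+0.014577+0.007289=4.0015
k=6 src: inc=0.007289, refl=0.007289·-0.142857=-0.0010; V=3.994169+0.007289+-0.001041=4.0004
k=7 load: inc=-0.001041, refl=-0.001041·0.500000=-0.0005; V=4.001458+-0.001041+-0.000521=3.9999
k=8 src: inc=-0.000521, refl=-0.000521·-0.142857=0.0001; V=4.000416+-0.000521+0.000074=4.0000
k=9 load: inc=0.000074, refl=0.000074·0.500000=0.0000; V=3.999896+0.000074+0.000037=4.0000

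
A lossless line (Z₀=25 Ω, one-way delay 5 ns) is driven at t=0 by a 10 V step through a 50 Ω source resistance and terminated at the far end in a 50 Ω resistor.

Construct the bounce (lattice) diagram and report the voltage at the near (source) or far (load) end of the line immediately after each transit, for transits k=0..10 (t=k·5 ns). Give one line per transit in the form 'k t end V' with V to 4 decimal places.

Γ_L=0.333333, Γ_S=0.333333; launch V₁=10·25/75=3.333333
k=0 src: V=3.3333
k=1 load: inc=3.333333, refl=3.333333·0.333333=1.1111; V=0.000000+3.333333+1.111111=4.4444
k=2 src: inc=1.111111, refl=1.111111·0.333333=0.3704; V=3.333333+1.111111+0.370370=4.8148
k=3 load: inc=0.370370, refl=0.370370·0.333333=0.1235; V=4.444444+0.370370+0.123457=4.9383
k=4 src: inc=0.123457, refl=0.123457·0.333333=0.0412; V=4.814815+0.123457+0.041152=4.9794
k=5 load: inc=0.041152, refl=0.041152·0.333333=0.0137; V=4.938272+0.041152+0.013717=4.9931
k=6 src: inc=0.013717, refl=0.013717·0.333333=0.0046; V=4.979424+0.013717+0.004572=4.9977
k=7 load: inc=0.004572, refl=0.004572·0.333333=0.0015; V=4.993141+0.004572+0.001524=4.9992
k=8 src: inc=0.001524, refl=0.001524·0.333333=0.0005; V=4.997714+0.001524+0.000508=4.9997
k=9 load: inc=0.000508, refl=0.000508·0.333333=0.0002; V=4.999238+0.000508+0.000169=4.9999
k=10 src: inc=0.000169, refl=0.000169·0.333333=0.0001; V=4.999746+0.000169+0.000056=5.0000

0 0 source 3.3333
1 5 load 4.4444
2 10 source 4.8148
3 15 load 4.9383
4 20 source 4.9794
5 25 load 4.9931
6 30 source 4.9977
7 35 load 4.9992
8 40 source 4.9997
9 45 load 4.9999
10 50 source 5.0000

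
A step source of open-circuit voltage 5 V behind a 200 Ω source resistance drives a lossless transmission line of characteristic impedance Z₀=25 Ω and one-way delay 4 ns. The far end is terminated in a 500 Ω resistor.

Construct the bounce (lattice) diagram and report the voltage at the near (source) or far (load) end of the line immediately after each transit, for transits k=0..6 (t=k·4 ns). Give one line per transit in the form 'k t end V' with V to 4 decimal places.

Γ_L=0.904762, Γ_S=0.777778; launch V₁=5·25/225=0.555556
k=0 src: V=0.5556
k=1 load: inc=0.555556, refl=0.555556·0.904762=0.5026; V=0.000000+0.555556+0.502646=1.0582
k=2 src: inc=0.502646, refl=0.502646·0.777778=0.3909; V=0.555556+0.502646+0.390947=1.4491
k=3 load: inc=0.390947, refl=0.390947·0.904762=0.3537; V=1.058201+0.390947+0.353714=1.8029
k=4 src: inc=0.353714, refl=0.353714·0.777778=0.2751; V=1.449148+0.353714+0.275111=2.0780
k=5 load: inc=0.275111, refl=0.275111·0.904762=0.2489; V=1.802861+0.275111+0.248910=2.3269
k=6 src: inc=0.248910, refl=0.248910·0.777778=0.1936; V=2.077972+0.248910+0.193596=2.5205

0 0 source 0.5556
1 4 load 1.0582
2 8 source 1.4491
3 12 load 1.8029
4 16 source 2.0780
5 20 load 2.3269
6 24 source 2.5205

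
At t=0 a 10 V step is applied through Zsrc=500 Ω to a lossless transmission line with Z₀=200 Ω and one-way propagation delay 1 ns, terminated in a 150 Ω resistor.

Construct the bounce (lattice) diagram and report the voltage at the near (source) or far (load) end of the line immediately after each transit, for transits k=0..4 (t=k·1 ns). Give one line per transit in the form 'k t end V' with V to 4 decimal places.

Γ_L=-0.142857, Γ_S=0.428571; launch V₁=10·200/700=2.857143
k=0 src: V=2.8571
k=1 load: inc=2.857143, refl=2.857143·-0.142857=-0.4082; V=0.000000+2.857143+-0.408163=2.4490
k=2 src: inc=-0.408163, refl=-0.408163·0.428571=-0.1749; V=2.857143+-0.408163+-0.174927=2.2741
k=3 load: inc=-0.174927, refl=-0.174927·-0.142857=0.0250; V=2.448980+-0.174927+0.024990=2.2990
k=4 src: inc=0.024990, refl=0.024990·0.428571=0.0107; V=2.274052+0.024990+0.010710=2.3098

0 0 source 2.8571
1 1 load 2.4490
2 2 source 2.2741
3 3 load 2.2990
4 4 source 2.3098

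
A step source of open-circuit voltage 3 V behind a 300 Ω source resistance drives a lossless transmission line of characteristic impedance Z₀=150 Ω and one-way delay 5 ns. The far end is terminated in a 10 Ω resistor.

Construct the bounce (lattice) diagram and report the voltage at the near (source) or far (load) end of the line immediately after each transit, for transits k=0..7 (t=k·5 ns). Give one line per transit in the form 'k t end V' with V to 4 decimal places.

0 0 source 1.0000
1 5 load 0.1250
2 10 source -0.1667
3 15 load 0.0885
4 20 source 0.1736
5 25 load 0.0992
6 30 source 0.0744
7 35 load 0.0961

Γ_L=-0.875000, Γ_S=0.333333; launch V₁=3·150/450=1.000000
k=0 src: V=1.0000
k=1 load: inc=1.000000, refl=1.000000·-0.875000=-0.8750; V=0.000000+1.000000+-0.875000=0.1250
k=2 src: inc=-0.875000, refl=-0.875000·0.333333=-0.2917; V=1.000000+-0.875000+-0.291667=-0.1667
k=3 load: inc=-0.291667, refl=-0.291667·-0.875000=0.2552; V=0.125000+-0.291667+0.255208=0.0885
k=4 src: inc=0.255208, refl=0.255208·0.333333=0.0851; V=-0.166667+0.255208+0.085069=0.1736
k=5 load: inc=0.085069, refl=0.085069·-0.875000=-0.0744; V=0.088542+0.085069+-0.074436=0.0992
k=6 src: inc=-0.074436, refl=-0.074436·0.333333=-0.0248; V=0.173611+-0.074436+-0.024812=0.0744
k=7 load: inc=-0.024812, refl=-0.024812·-0.875000=0.0217; V=0.099175+-0.024812+0.021710=0.0961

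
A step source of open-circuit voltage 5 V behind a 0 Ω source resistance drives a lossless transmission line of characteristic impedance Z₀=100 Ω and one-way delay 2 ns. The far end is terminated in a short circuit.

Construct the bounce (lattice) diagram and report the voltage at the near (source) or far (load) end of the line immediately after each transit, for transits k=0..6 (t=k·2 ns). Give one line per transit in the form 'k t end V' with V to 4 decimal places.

0 0 source 5.0000
1 2 load 0.0000
2 4 source 5.0000
3 6 load 0.0000
4 8 source 5.0000
5 10 load 0.0000
6 12 source 5.0000

Γ_L=-1.000000, Γ_S=-1.000000; launch V₁=5·100/100=5.000000
k=0 src: V=5.0000
k=1 load: inc=5.000000, refl=5.000000·-1.000000=-5.0000; V=0.000000+5.000000+-5.000000=0.0000
k=2 src: inc=-5.000000, refl=-5.000000·-1.000000=5.0000; V=5.000000+-5.000000+5.000000=5.0000
k=3 load: inc=5.000000, refl=5.000000·-1.000000=-5.0000; V=0.000000+5.000000+-5.000000=0.0000
k=4 src: inc=-5.000000, refl=-5.000000·-1.000000=5.0000; V=5.000000+-5.000000+5.000000=5.0000
k=5 load: inc=5.000000, refl=5.000000·-1.000000=-5.0000; V=0.000000+5.000000+-5.000000=0.0000
k=6 src: inc=-5.000000, refl=-5.000000·-1.000000=5.0000; V=5.000000+-5.000000+5.000000=5.0000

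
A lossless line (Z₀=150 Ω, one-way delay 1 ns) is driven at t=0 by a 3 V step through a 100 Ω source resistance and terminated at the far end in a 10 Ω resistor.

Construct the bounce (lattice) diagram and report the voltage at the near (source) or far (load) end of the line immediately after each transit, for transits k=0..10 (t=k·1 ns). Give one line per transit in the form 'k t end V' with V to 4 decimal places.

0 0 source 1.8000
1 1 load 0.2250
2 2 source 0.5400
3 3 load 0.2644
4 4 source 0.3195
5 5 load 0.2713
6 6 source 0.2809
7 7 load 0.2725
8 8 source 0.2742
9 9 load 0.2727
10 10 source 0.2730

Γ_L=-0.875000, Γ_S=-0.200000; launch V₁=3·150/250=1.800000
k=0 src: V=1.8000
k=1 load: inc=1.800000, refl=1.800000·-0.875000=-1.5750; V=0.000000+1.800000+-1.575000=0.2250
k=2 src: inc=-1.575000, refl=-1.575000·-0.200000=0.3150; V=1.800000+-1.575000+0.315000=0.5400
k=3 load: inc=0.315000, refl=0.315000·-0.875000=-0.2756; V=0.225000+0.315000+-0.275625=0.2644
k=4 src: inc=-0.275625, refl=-0.275625·-0.200000=0.0551; V=0.540000+-0.275625+0.055125=0.3195
k=5 load: inc=0.055125, refl=0.055125·-0.875000=-0.0482; V=0.264375+0.055125+-0.048234=0.2713
k=6 src: inc=-0.048234, refl=-0.048234·-0.200000=0.0096; V=0.319500+-0.048234+0.009647=0.2809
k=7 load: inc=0.009647, refl=0.009647·-0.875000=-0.0084; V=0.271266+0.009647+-0.008441=0.2725
k=8 src: inc=-0.008441, refl=-0.008441·-0.200000=0.0017; V=0.280913+-0.008441+0.001688=0.2742
k=9 load: inc=0.001688, refl=0.001688·-0.875000=-0.0015; V=0.272471+0.001688+-0.001477=0.2727
k=10 src: inc=-0.001477, refl=-0.001477·-0.200000=0.0003; V=0.274160+-0.001477+0.000295=0.2730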